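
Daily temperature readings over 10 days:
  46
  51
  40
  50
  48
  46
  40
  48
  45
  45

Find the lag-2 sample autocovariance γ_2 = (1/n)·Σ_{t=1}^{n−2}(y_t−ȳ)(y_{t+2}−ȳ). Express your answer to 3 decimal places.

Mean ȳ = (46 + 51 + 40 + 50 + 48 + 46 + 40 + 48 + 45 + 45)/10 = 45.9000
Σ_{t=1}^{8}(y_t−ȳ)(y_{t+2}−ȳ) = -0.4200
γ_2 = -0.4200 / 10 = -0.042

-0.042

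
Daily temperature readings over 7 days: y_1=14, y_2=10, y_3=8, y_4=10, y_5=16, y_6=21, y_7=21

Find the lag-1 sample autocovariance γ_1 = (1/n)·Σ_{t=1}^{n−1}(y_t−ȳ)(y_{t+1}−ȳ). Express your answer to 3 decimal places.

Mean ȳ = (14 + 10 + 8 + 10 + 16 + 21 + 21)/7 = 14.2857
Σ_{t=1}^{6}(y_t−ȳ)(y_{t+1}−ȳ) = 104.3469
γ_1 = 104.3469 / 7 = 14.907

14.907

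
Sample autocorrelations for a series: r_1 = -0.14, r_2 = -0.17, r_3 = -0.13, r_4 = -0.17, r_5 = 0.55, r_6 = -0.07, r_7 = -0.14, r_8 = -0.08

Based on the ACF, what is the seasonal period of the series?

The largest autocorrelation is r_5 = 0.55; the remaining lags stay at or below -0.07.
The dominant spike at lag 5 indicates a seasonal period of 5.

5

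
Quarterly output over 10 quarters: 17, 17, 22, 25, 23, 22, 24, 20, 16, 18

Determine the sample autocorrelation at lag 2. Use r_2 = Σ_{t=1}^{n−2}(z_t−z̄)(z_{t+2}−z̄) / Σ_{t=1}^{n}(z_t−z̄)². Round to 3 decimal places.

-0.167

Mean z̄ = (17 + 17 + 22 + 25 + 23 + 22 + 24 + 20 + 16 + 18)/10 = 20.4000
Numerator Σ_{t=1}^{8}(z_t−z̄)(z_{t+2}−z̄) = -15.7200
Denominator Σ(z_t−z̄)² = 94.4000
r_2 = -15.7200 / 94.4000 = -0.167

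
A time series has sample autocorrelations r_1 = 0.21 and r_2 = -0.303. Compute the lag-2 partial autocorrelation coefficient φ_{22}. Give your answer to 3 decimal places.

-0.363

φ_{22} = (r_2 − r_1²) / (1 − r_1²)
r_1² = (0.21)² = 0.0441
Numerator = -0.303 − 0.0441 = -0.3471; denominator = 1 − 0.0441 = 0.9559
φ_{22} = -0.3471 / 0.9559 = -0.363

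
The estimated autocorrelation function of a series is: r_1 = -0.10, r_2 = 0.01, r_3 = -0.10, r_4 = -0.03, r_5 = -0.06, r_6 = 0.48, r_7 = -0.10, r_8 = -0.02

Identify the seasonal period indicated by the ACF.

6

The largest autocorrelation is r_6 = 0.48; the remaining lags stay at or below 0.01.
The dominant spike at lag 6 indicates a seasonal period of 6.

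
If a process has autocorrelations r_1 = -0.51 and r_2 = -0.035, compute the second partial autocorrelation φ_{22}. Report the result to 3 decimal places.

-0.399

φ_{22} = (r_2 − r_1²) / (1 − r_1²)
r_1² = (-0.51)² = 0.2601
Numerator = -0.035 − 0.2601 = -0.2951; denominator = 1 − 0.2601 = 0.7399
φ_{22} = -0.2951 / 0.7399 = -0.399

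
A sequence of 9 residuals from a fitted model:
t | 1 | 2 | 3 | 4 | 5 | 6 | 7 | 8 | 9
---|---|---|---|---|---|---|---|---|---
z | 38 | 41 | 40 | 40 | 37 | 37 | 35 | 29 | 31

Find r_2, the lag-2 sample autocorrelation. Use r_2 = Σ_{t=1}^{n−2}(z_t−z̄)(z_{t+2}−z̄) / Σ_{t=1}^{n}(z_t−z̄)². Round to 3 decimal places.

Mean z̄ = (38 + 41 + 40 + 40 + 37 + 37 + 35 + 29 + 31)/9 = 36.4444
Σ(z_t−z̄)(z_{t+2}−z̄) = (5.5309) + (16.1975) + (1.9753) + (1.9753) + (-0.8025) + (-4.1358) + (7.8642) = 28.6049
Denominator Σ(z_t−z̄)² = 136.2222
r_2 = 28.6049 / 136.2222 = 0.210

0.210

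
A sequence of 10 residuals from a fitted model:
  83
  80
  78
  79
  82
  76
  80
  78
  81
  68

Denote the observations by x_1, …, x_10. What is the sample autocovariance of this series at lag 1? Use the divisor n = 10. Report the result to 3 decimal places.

Mean x̄ = (83 + 80 + 78 + 79 + 82 + 76 + 80 + 78 + 81 + 68)/10 = 78.5000
Σ_{t=1}^{9}(x_t−x̄)(x_{t+1}−x̄) = -33.2500
γ_1 = -33.2500 / 10 = -3.325

-3.325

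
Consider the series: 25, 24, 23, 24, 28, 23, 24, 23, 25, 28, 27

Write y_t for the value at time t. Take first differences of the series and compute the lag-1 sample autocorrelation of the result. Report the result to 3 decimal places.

-0.366

First differences Δy: -1, -1, 1, 4, -5, 1, -1, 2, 3, -1
Mean of differences = 0.2000
Numerator Σ(Δy_t−Δȳ)(Δy_{t+1}−Δȳ) = -21.8400
Denominator Σ(Δy_t−Δȳ)² = 59.6000
r_1(Δy) = -21.8400 / 59.6000 = -0.366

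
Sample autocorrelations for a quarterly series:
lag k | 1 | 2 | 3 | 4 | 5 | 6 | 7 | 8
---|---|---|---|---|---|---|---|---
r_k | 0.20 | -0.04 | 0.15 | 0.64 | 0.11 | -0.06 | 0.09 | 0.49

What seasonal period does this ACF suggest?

The largest autocorrelation is r_4 = 0.64, with a weaker echo at lag 8 (0.49); the remaining lags stay at or below 0.20.
The dominant spike at lag 4 indicates a seasonal period of 4.

4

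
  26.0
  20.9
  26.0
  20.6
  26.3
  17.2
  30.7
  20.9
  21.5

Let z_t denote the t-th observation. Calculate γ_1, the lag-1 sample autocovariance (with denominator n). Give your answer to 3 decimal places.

Mean z̄ = (26.0 + 20.9 + 26.0 + 20.6 + 26.3 + 17.2 + 30.7 + 20.9 + 21.5)/9 = 23.3444
Σ_{t=1}^{8}(z_t−z̄)(z_{t+1}−z̄) = -105.2098
γ_1 = -105.2098 / 9 = -11.690

-11.690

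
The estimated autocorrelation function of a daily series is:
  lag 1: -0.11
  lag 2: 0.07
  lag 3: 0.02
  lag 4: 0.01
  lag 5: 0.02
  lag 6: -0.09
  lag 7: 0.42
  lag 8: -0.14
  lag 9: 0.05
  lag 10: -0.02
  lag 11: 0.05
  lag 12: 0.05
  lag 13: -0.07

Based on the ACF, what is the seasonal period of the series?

The largest autocorrelation is r_7 = 0.42; the remaining lags stay at or below 0.07.
The dominant spike at lag 7 indicates a seasonal period of 7.

7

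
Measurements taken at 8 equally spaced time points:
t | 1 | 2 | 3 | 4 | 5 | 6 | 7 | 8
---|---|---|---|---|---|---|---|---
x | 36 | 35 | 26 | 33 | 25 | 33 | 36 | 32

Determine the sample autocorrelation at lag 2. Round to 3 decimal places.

-0.047

Mean x̄ = (36 + 35 + 26 + 33 + 25 + 33 + 36 + 32)/8 = 32.0000
Deviations from mean: 4.0000, 3.0000, -6.0000, 1.0000, -7.0000, 1.0000, 4.0000, 0.0000
Numerator Σ_{t=1}^{6}(x_t−x̄)(x_{t+2}−x̄) = -6.0000
Denominator Σ(x_t−x̄)² = 128.0000
r_2 = -6.0000 / 128.0000 = -0.047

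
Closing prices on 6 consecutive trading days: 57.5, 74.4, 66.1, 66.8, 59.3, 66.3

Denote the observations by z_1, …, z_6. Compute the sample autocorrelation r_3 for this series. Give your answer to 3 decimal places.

Mean z̄ = (57.5 + 74.4 + 66.1 + 66.8 + 59.3 + 66.3)/6 = 65.0667
Deviations from mean: -7.5667, 9.3333, 1.0333, 1.7333, -5.7667, 1.2333
Numerator Σ_{t=1}^{3}(z_t−z̄)(z_{t+3}−z̄) = -65.6633
Denominator Σ(z_t−z̄)² = 183.2133
r_3 = -65.6633 / 183.2133 = -0.358

-0.358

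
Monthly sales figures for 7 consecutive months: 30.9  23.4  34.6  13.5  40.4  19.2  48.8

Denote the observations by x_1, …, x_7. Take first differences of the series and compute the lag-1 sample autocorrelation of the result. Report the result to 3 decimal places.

-0.794

First differences Δx: -7.5, 11.2, -21.1, 26.9, -21.2, 29.6
Mean of differences = 2.9833
Numerator Σ(Δx_t−Δx̄)(Δx_{t+1}−Δx̄) = -2082.0803
Denominator Σ(Δx_t−Δx̄)² = 2622.7083
r_1(Δx) = -2082.0803 / 2622.7083 = -0.794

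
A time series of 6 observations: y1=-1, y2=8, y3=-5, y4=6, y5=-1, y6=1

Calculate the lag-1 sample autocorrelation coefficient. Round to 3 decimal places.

-0.830

Mean ȳ = (-1 + 8 − 5 + 6 − 1 + 1)/6 = 1.3333
Deviations from mean: -2.3333, 6.6667, -6.3333, 4.6667, -2.3333, -0.3333
Σ(y_t−ȳ)(y_{t+1}−ȳ) = (-15.5556) + (-42.2222) + (-29.5556) + (-10.8889) + (0.7778) = -97.4444
Denominator Σ(y_t−ȳ)² = 117.3333
r_1 = -97.4444 / 117.3333 = -0.830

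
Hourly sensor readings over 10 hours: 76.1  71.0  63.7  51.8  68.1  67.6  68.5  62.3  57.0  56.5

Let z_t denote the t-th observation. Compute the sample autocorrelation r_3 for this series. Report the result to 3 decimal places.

Mean z̄ = (76.1 + 71.0 + 63.7 + 51.8 + 68.1 + 67.6 + 68.5 + 62.3 + 57.0 + 56.5)/10 = 64.2600
Σ(z_t−z̄)(z_{t+3}−z̄) = (-147.5264) + (25.8816) + (-1.8704) + (-52.8304) + (-7.5264) + (-24.2484) + (-32.9024) = -241.0228
Denominator Σ(z_t−z̄)² = 501.8240
r_3 = -241.0228 / 501.8240 = -0.480

-0.480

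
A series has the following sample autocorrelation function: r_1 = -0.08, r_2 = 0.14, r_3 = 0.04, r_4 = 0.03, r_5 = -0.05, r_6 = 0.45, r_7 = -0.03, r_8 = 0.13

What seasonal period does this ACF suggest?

The largest autocorrelation is r_6 = 0.45; the remaining lags stay at or below 0.14.
The dominant spike at lag 6 indicates a seasonal period of 6.

6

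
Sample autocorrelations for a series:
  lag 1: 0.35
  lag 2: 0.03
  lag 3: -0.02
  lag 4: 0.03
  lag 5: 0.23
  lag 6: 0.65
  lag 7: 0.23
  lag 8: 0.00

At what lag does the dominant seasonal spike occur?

6

The largest autocorrelation is r_6 = 0.65; the remaining lags stay at or below 0.35. The elevated value at lag 1 (0.35), dropping to 0.03 at lag 2, reflects decaying short-term dependence rather than seasonality.
The dominant spike at lag 6 indicates a seasonal period of 6.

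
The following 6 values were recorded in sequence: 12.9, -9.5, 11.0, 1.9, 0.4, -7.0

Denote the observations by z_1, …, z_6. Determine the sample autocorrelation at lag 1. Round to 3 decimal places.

-0.523

Mean z̄ = (12.9 − 9.5 + 11.0 + 1.9 + 0.4 − 7.0)/6 = 1.6167
Σ(z_t−z̄)(z_{t+1}−z̄) = (-125.4331) + (-104.3114) + (2.6586) + (-0.3447) + (10.4836) = -216.9469
Denominator Σ(z_t−z̄)² = 414.7483
r_1 = -216.9469 / 414.7483 = -0.523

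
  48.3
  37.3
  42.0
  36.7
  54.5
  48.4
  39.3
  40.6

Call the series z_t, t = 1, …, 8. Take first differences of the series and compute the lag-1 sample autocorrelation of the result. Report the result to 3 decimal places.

First differences Δz: -11.0, 4.7, -5.3, 17.8, -6.1, -9.1, 1.3
Mean of differences = -1.1000
Numerator Σ(Δz_t−Δz̄)(Δz_{t+1}−Δz̄) = -234.8600
Denominator Σ(Δz_t−Δz̄)² = 601.2600
r_1(Δz) = -234.8600 / 601.2600 = -0.391

-0.391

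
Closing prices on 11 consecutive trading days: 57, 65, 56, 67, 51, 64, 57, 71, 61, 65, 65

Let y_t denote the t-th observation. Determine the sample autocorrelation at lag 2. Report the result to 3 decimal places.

Mean ȳ = (57 + 65 + 56 + 67 + 51 + 64 + 57 + 71 + 61 + 65 + 65)/11 = 61.7273
Numerator Σ_{t=1}^{9}(y_t−ȳ)(y_{t+2}−ȳ) = 220.9421
Denominator Σ(y_t−ȳ)² = 344.1818
r_2 = 220.9421 / 344.1818 = 0.642

0.642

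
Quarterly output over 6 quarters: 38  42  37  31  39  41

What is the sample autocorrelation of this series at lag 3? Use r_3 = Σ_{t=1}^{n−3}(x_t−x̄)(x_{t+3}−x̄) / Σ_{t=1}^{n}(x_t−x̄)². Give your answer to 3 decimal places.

0.013

Mean x̄ = (38 + 42 + 37 + 31 + 39 + 41)/6 = 38.0000
Deviations from mean: 0.0000, 4.0000, -1.0000, -7.0000, 1.0000, 3.0000
Numerator Σ_{t=1}^{3}(x_t−x̄)(x_{t+3}−x̄) = 1.0000
Denominator Σ(x_t−x̄)² = 76.0000
r_3 = 1.0000 / 76.0000 = 0.013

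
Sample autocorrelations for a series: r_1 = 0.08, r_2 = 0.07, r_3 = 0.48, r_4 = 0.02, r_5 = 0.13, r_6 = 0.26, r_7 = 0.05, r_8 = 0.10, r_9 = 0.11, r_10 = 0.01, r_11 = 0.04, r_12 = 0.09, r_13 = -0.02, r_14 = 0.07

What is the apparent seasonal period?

3

The largest autocorrelation is r_3 = 0.48, with a weaker echo at lag 6 (0.26); the remaining lags stay at or below 0.13.
The dominant spike at lag 3 indicates a seasonal period of 3.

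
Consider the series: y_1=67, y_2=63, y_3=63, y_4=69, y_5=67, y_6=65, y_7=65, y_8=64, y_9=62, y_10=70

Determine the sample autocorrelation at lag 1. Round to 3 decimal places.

Mean ȳ = (67 + 63 + 63 + 69 + 67 + 65 + 65 + 64 + 62 + 70)/10 = 65.5000
Numerator Σ_{t=1}^{9}(y_t−ȳ)(y_{t+1}−ȳ) = -11.2500
Denominator Σ(y_t−ȳ)² = 64.5000
r_1 = -11.2500 / 64.5000 = -0.174

-0.174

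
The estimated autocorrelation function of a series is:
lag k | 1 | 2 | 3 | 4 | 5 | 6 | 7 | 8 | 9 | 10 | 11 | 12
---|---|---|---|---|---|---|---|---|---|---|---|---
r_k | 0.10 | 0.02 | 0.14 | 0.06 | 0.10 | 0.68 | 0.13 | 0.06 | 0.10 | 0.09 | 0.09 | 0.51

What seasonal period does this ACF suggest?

6

The largest autocorrelation is r_6 = 0.68, with a weaker echo at lag 12 (0.51); the remaining lags stay at or below 0.14.
The dominant spike at lag 6 indicates a seasonal period of 6.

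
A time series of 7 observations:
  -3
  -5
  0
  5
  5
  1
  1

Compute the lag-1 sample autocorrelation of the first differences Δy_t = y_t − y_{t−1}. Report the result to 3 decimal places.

0.157

First differences Δy: -2, 5, 5, 0, -4, 0
Mean of differences = 0.6667
Numerator Σ(Δy_t−Δȳ)(Δy_{t+1}−Δȳ) = 10.5556
Denominator Σ(Δy_t−Δȳ)² = 67.3333
r_1(Δy) = 10.5556 / 67.3333 = 0.157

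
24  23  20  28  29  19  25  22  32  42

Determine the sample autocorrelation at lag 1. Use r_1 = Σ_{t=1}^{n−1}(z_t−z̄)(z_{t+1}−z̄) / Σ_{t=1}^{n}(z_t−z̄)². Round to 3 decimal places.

0.200

Mean z̄ = (24 + 23 + 20 + 28 + 29 + 19 + 25 + 22 + 32 + 42)/10 = 26.4000
Numerator Σ_{t=1}^{9}(z_t−z̄)(z_{t+1}−z̄) = 83.8400
Denominator Σ(z_t−z̄)² = 418.4000
r_1 = 83.8400 / 418.4000 = 0.200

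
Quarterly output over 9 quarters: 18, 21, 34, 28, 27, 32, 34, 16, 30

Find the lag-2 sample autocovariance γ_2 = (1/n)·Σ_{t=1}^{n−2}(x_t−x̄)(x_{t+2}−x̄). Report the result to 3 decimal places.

-10.173

Mean x̄ = (18 + 21 + 34 + 28 + 27 + 32 + 34 + 16 + 30)/9 = 26.6667
Σ_{t=1}^{7}(x_t−x̄)(x_{t+2}−x̄) = -91.5556
γ_2 = -91.5556 / 9 = -10.173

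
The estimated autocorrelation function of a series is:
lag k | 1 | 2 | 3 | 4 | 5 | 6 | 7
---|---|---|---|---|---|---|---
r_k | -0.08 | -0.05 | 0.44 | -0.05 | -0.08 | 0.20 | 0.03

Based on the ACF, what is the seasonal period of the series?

The largest autocorrelation is r_3 = 0.44, with a weaker echo at lag 6 (0.20); the remaining lags stay at or below 0.03.
The dominant spike at lag 3 indicates a seasonal period of 3.

3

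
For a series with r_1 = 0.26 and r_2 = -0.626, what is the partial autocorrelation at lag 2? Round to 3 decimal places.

-0.744

φ_{22} = (r_2 − r_1²) / (1 − r_1²)
r_1² = (0.26)² = 0.0676
Numerator = -0.626 − 0.0676 = -0.6936; denominator = 1 − 0.0676 = 0.9324
φ_{22} = -0.6936 / 0.9324 = -0.744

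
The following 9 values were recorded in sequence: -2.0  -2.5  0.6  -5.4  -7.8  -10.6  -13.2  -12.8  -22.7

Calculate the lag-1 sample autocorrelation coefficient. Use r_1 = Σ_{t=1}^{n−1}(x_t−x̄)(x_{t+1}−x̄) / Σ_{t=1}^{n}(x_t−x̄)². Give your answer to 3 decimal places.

0.511

Mean x̄ = (-2.0 − 2.5 + 0.6 − 5.4 − 7.8 − 10.6 − 13.2 − 12.8 − 22.7)/9 = -8.4889
Numerator Σ_{t=1}^{8}(x_t−x̄)(x_{t+1}−x̄) = 213.5632
Denominator Σ(x_t−x̄)² = 417.7889
r_1 = 213.5632 / 417.7889 = 0.511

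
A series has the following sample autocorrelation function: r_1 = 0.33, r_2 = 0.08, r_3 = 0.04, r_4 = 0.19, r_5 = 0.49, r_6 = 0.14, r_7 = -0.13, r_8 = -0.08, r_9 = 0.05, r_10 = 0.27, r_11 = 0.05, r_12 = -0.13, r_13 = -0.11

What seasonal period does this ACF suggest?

5

The largest autocorrelation is r_5 = 0.49; the remaining lags stay at or below 0.33. The elevated value at lag 1 (0.33), dropping to 0.08 at lag 2, reflects decaying short-term dependence rather than seasonality.
The dominant spike at lag 5 indicates a seasonal period of 5.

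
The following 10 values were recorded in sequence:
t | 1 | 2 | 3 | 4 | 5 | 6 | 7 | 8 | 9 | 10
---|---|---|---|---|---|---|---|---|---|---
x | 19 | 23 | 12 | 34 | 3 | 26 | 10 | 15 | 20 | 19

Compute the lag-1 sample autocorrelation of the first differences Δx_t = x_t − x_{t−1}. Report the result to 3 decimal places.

First differences Δx: 4, -11, 22, -31, 23, -16, 5, 5, -1
Mean of differences = 0.0000
Numerator Σ(Δx_t−Δx̄)(Δx_{t+1}−Δx̄) = -2109.0000
Denominator Σ(Δx_t−Δx̄)² = 2418.0000
r_1(Δx) = -2109.0000 / 2418.0000 = -0.872

-0.872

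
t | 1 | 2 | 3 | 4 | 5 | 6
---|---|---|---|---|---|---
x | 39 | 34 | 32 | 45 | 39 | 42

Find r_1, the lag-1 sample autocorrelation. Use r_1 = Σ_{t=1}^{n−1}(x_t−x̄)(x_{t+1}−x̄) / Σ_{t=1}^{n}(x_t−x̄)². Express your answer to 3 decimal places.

-0.087

Mean x̄ = (39 + 34 + 32 + 45 + 39 + 42)/6 = 38.5000
Deviations from mean: 0.5000, -4.5000, -6.5000, 6.5000, 0.5000, 3.5000
Σ(x_t−x̄)(x_{t+1}−x̄) = (-2.2500) + (29.2500) + (-42.2500) + (3.2500) + (1.7500) = -10.2500
Denominator Σ(x_t−x̄)² = 117.5000
r_1 = -10.2500 / 117.5000 = -0.087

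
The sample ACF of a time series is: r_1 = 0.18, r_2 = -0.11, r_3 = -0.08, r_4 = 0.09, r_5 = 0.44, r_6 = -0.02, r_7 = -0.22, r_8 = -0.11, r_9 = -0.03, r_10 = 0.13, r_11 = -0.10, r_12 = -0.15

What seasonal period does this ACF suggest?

5

The largest autocorrelation is r_5 = 0.44; the remaining lags stay at or below 0.18.
The dominant spike at lag 5 indicates a seasonal period of 5.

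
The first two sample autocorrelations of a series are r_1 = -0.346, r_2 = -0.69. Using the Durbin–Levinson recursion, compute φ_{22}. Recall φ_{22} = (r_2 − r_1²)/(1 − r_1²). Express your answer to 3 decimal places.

φ_{22} = (r_2 − r_1²) / (1 − r_1²)
r_1² = (-0.346)² = 0.119716
Numerator = -0.69 − 0.1197 = -0.8097; denominator = 1 − 0.1197 = 0.8803
φ_{22} = -0.8097 / 0.8803 = -0.920

-0.920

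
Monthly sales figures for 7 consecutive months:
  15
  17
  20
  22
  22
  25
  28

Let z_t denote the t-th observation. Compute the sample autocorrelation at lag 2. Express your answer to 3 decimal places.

Mean z̄ = (15 + 17 + 20 + 22 + 22 + 25 + 28)/7 = 21.2857
Deviations from mean: -6.2857, -4.2857, -1.2857, 0.7143, 0.7143, 3.7143, 6.7143
Numerator Σ_{t=1}^{5}(z_t−z̄)(z_{t+2}−z̄) = 11.5510
Denominator Σ(z_t−z̄)² = 119.4286
r_2 = 11.5510 / 119.4286 = 0.097

0.097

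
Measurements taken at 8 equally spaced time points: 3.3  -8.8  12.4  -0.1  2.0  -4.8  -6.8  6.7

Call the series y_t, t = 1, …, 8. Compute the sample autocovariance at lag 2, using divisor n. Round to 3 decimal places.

2.027

Mean ȳ = (3.3 − 8.8 + 12.4 − 0.1 + 2.0 − 4.8 − 6.8 + 6.7)/8 = 0.4875
Σ_{t=1}^{6}(y_t−ȳ)(y_{t+2}−ȳ) = 16.2134
γ_2 = 16.2134 / 8 = 2.027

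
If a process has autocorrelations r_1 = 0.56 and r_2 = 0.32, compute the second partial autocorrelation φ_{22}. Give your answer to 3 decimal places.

0.009

φ_{22} = (r_2 − r_1²) / (1 − r_1²)
r_1² = (0.56)² = 0.3136
Numerator = 0.32 − 0.3136 = 0.0064; denominator = 1 − 0.3136 = 0.6864
φ_{22} = 0.0064 / 0.6864 = 0.009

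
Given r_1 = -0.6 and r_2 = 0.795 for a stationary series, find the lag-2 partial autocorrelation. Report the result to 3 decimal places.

φ_{22} = (r_2 − r_1²) / (1 − r_1²)
r_1² = (-0.6)² = 0.36
Numerator = 0.795 − 0.3600 = 0.4350; denominator = 1 − 0.3600 = 0.6400
φ_{22} = 0.4350 / 0.6400 = 0.680

0.680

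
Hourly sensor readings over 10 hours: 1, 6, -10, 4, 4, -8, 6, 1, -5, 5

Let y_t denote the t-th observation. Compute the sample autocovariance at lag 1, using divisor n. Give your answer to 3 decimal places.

Mean ȳ = (1 + 6 − 10 + 4 + 4 − 8 + 6 + 1 − 5 + 5)/10 = 0.4000
Σ_{t=1}^{9}(y_t−ȳ)(y_{t+1}−ȳ) = -181.3600
γ_1 = -181.3600 / 10 = -18.136

-18.136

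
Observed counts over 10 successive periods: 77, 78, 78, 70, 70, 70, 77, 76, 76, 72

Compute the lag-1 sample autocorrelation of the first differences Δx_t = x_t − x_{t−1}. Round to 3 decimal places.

First differences Δx: 1, 0, -8, 0, 0, 7, -1, 0, -4
Mean of differences = -0.5556
Numerator Σ(Δx_t−Δx̄)(Δx_{t+1}−Δx̄) = -8.4198
Denominator Σ(Δx_t−Δx̄)² = 128.2222
r_1(Δx) = -8.4198 / 128.2222 = -0.066

-0.066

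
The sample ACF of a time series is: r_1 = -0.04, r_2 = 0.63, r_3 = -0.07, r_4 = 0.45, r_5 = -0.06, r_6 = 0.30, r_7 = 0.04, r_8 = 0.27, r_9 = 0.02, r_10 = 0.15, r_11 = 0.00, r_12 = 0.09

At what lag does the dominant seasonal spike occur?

2

The largest autocorrelation is r_2 = 0.63, with weaker echoes at lags 4 (0.45), 6 (0.30), 8 (0.27) and 10 (0.15); the remaining lags stay at or below 0.09.
The dominant spike at lag 2 indicates a seasonal period of 2.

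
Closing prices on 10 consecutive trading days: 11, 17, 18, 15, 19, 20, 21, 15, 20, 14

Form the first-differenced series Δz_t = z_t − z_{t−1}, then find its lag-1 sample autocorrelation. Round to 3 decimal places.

First differences Δz: 6, 1, -3, 4, 1, 1, -6, 5, -6
Mean of differences = 0.3333
Numerator Σ(Δz_t−Δz̄)(Δz_{t+1}−Δz̄) = -71.1111
Denominator Σ(Δz_t−Δz̄)² = 160.0000
r_1(Δz) = -71.1111 / 160.0000 = -0.444

-0.444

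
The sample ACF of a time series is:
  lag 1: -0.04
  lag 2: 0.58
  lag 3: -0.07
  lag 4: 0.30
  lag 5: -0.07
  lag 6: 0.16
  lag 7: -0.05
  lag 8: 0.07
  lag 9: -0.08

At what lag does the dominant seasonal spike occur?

2

The largest autocorrelation is r_2 = 0.58, with weaker echoes at lags 4 (0.30) and 6 (0.16); the remaining lags stay at or below 0.07.
The dominant spike at lag 2 indicates a seasonal period of 2.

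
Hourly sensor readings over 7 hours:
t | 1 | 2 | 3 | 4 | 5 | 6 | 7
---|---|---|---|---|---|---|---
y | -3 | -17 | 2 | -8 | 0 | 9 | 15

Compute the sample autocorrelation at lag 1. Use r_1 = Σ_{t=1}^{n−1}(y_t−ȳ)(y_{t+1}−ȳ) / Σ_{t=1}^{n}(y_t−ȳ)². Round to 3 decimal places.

Mean ȳ = (-3 − 17 + 2 − 8 + 0 + 9 + 15)/7 = -0.2857
Deviations from mean: -2.7143, -16.7143, 2.2857, -7.7143, 0.2857, 9.2857, 15.2857
Σ(y_t−ȳ)(y_{t+1}−ȳ) = (45.3673) + (-38.2041) + (-17.6327) + (-2.2041) + (2.6531) + (141.9388) = 131.9184
Denominator Σ(y_t−ȳ)² = 671.4286
r_1 = 131.9184 / 671.4286 = 0.196

0.196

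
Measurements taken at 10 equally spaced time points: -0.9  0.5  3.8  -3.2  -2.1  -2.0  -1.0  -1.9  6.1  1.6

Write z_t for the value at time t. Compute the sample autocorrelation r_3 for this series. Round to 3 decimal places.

-0.149

Mean z̄ = (-0.9 + 0.5 + 3.8 − 3.2 − 2.1 − 2.0 − 1.0 − 1.9 + 6.1 + 1.6)/10 = 0.0900
Numerator Σ_{t=1}^{7}(z_t−z̄)(z_{t+3}−z̄) = -11.6573
Denominator Σ(z_t−z̄)² = 78.4490
r_3 = -11.6573 / 78.4490 = -0.149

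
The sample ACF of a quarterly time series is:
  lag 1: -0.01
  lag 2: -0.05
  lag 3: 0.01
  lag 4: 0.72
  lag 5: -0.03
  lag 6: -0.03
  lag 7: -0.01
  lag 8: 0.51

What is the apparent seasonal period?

4

The largest autocorrelation is r_4 = 0.72, with a weaker echo at lag 8 (0.51); the remaining lags stay at or below 0.01.
The dominant spike at lag 4 indicates a seasonal period of 4.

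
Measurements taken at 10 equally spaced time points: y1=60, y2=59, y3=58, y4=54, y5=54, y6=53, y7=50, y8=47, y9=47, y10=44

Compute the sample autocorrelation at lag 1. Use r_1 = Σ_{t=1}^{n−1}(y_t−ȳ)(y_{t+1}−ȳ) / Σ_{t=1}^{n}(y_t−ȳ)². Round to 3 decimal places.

0.679

Mean ȳ = (60 + 59 + 58 + 54 + 54 + 53 + 50 + 47 + 47 + 44)/10 = 52.6000
Numerator Σ_{t=1}^{9}(y_t−ȳ)(y_{t+1}−ȳ) = 185.0400
Denominator Σ(y_t−ȳ)² = 272.4000
r_1 = 185.0400 / 272.4000 = 0.679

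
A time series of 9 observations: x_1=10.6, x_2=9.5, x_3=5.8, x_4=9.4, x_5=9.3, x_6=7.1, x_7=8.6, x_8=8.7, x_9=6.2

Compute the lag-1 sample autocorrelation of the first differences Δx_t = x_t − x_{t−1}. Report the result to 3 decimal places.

-0.349

First differences Δx: -1.1, -3.7, 3.6, -0.1, -2.2, 1.5, 0.1, -2.5
Mean of differences = -0.5500
Numerator Σ(Δx_t−Δx̄)(Δx_{t+1}−Δx̄) = -13.5325
Denominator Σ(Δx_t−Δx̄)² = 38.8000
r_1(Δx) = -13.5325 / 38.8000 = -0.349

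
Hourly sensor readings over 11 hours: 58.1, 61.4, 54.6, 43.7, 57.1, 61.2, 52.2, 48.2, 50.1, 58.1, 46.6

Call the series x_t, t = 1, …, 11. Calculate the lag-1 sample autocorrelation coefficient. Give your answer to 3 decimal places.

Mean x̄ = (58.1 + 61.4 + 54.6 + 43.7 + 57.1 + 61.2 + 52.2 + 48.2 + 50.1 + 58.1 + 46.6)/11 = 53.7545
Numerator Σ_{t=1}^{10}(x_t−x̄)(x_{t+1}−x̄) = -7.1530
Denominator Σ(x_t−x̄)² = 362.4673
r_1 = -7.1530 / 362.4673 = -0.020

-0.020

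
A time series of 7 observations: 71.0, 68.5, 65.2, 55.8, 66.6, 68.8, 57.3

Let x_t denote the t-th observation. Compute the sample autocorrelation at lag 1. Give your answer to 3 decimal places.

-0.087

Mean x̄ = (71.0 + 68.5 + 65.2 + 55.8 + 66.6 + 68.8 + 57.3)/7 = 64.7429
Numerator Σ_{t=1}^{6}(x_t−x̄)(x_{t+1}−x̄) = -18.1318
Denominator Σ(x_t−x̄)² = 208.7571
r_1 = -18.1318 / 208.7571 = -0.087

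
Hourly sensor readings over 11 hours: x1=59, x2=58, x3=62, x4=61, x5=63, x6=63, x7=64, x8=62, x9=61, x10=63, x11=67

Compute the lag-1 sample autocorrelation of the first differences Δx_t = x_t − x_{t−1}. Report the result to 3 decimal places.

-0.208

First differences Δx: -1, 4, -1, 2, 0, 1, -2, -1, 2, 4
Mean of differences = 0.8000
Numerator Σ(Δx_t−Δx̄)(Δx_{t+1}−Δx̄) = -8.6400
Denominator Σ(Δx_t−Δx̄)² = 41.6000
r_1(Δx) = -8.6400 / 41.6000 = -0.208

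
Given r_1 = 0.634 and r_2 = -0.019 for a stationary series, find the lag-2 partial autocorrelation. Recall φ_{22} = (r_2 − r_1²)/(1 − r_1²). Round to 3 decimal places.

-0.704

φ_{22} = (r_2 − r_1²) / (1 − r_1²)
r_1² = (0.634)² = 0.401956
Numerator = -0.019 − 0.4020 = -0.4210; denominator = 1 − 0.4020 = 0.5980
φ_{22} = -0.4210 / 0.5980 = -0.704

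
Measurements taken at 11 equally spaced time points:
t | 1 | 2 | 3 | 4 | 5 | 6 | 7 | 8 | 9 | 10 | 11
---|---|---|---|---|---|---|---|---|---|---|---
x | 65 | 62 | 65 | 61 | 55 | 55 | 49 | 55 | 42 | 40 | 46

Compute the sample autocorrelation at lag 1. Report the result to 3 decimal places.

Mean x̄ = (65 + 62 + 65 + 61 + 55 + 55 + 49 + 55 + 42 + 40 + 46)/11 = 54.0909
Numerator Σ_{t=1}^{10}(x_t−x̄)(x_{t+1}−x̄) = 519.1736
Denominator Σ(x_t−x̄)² = 786.9091
r_1 = 519.1736 / 786.9091 = 0.660

0.660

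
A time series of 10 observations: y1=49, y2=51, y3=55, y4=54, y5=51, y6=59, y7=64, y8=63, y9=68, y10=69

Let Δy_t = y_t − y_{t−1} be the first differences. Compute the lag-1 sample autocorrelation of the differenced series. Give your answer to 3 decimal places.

First differences Δy: 2, 4, -1, -3, 8, 5, -1, 5, 1
Mean of differences = 2.2222
Numerator Σ(Δy_t−Δȳ)(Δy_{t+1}−Δȳ) = -24.7160
Denominator Σ(Δy_t−Δȳ)² = 101.5556
r_1(Δy) = -24.7160 / 101.5556 = -0.243

-0.243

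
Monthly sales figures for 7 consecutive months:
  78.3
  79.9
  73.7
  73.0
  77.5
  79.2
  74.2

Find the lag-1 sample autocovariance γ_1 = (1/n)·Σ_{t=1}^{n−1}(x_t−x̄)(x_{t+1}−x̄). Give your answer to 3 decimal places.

Mean x̄ = (78.3 + 79.9 + 73.7 + 73.0 + 77.5 + 79.2 + 74.2)/7 = 76.5429
Σ_{t=1}^{6}(x_t−x̄)(x_{t+1}−x̄) = -0.6461
γ_1 = -0.6461 / 7 = -0.092

-0.092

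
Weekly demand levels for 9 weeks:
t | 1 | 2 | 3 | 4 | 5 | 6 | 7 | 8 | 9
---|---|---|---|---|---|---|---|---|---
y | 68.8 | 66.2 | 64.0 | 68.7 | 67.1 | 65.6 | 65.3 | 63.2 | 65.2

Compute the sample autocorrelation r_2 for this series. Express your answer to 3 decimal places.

Mean ȳ = (68.8 + 66.2 + 64.0 + 68.7 + 67.1 + 65.6 + 65.3 + 63.2 + 65.2)/9 = 66.0111
Numerator Σ_{t=1}^{7}(y_t−ȳ)(y_{t+2}−ȳ) = -7.4380
Denominator Σ(y_t−ȳ)² = 29.5089
r_2 = -7.4380 / 29.5089 = -0.252

-0.252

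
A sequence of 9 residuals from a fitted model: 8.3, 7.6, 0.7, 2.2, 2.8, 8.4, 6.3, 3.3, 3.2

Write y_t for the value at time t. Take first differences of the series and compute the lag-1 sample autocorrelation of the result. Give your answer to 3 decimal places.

-0.104

First differences Δy: -0.7, -6.9, 1.5, 0.6, 5.6, -2.1, -3.0, -0.1
Mean of differences = -0.6375
Numerator Σ(Δy_t−Δȳ)(Δy_{t+1}−Δȳ) = -9.5677
Denominator Σ(Δy_t−Δȳ)² = 92.2388
r_1(Δy) = -9.5677 / 92.2388 = -0.104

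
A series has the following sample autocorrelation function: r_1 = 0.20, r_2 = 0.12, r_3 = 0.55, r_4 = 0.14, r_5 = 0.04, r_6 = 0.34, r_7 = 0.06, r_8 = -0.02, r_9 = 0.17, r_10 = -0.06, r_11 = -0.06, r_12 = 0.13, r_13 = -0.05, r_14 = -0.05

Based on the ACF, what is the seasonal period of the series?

3

The largest autocorrelation is r_3 = 0.55, with a weaker echo at lag 6 (0.34); the remaining lags stay at or below 0.20. The elevated value at lag 1 (0.20), dropping to 0.12 at lag 2, reflects decaying short-term dependence rather than seasonality.
The dominant spike at lag 3 indicates a seasonal period of 3.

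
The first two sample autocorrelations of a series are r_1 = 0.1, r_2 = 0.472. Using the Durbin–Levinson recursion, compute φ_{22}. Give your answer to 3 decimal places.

0.467

φ_{22} = (r_2 − r_1²) / (1 − r_1²)
r_1² = (0.1)² = 0.01
Numerator = 0.472 − 0.0100 = 0.4620; denominator = 1 − 0.0100 = 0.9900
φ_{22} = 0.4620 / 0.9900 = 0.467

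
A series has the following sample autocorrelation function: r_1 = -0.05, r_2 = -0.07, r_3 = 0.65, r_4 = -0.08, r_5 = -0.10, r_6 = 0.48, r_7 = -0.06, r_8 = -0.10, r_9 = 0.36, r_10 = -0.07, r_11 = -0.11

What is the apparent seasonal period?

3

The largest autocorrelation is r_3 = 0.65, with weaker echoes at lags 6 (0.48) and 9 (0.36); the remaining lags stay at or below -0.05.
The dominant spike at lag 3 indicates a seasonal period of 3.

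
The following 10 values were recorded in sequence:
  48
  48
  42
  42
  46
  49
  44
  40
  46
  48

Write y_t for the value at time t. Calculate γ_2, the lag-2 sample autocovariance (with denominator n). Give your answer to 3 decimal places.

Mean ȳ = (48 + 48 + 42 + 42 + 46 + 49 + 44 + 40 + 46 + 48)/10 = 45.3000
Σ_{t=1}^{8}(y_t−ȳ)(y_{t+2}−ȳ) = -68.0800
γ_2 = -68.0800 / 10 = -6.808

-6.808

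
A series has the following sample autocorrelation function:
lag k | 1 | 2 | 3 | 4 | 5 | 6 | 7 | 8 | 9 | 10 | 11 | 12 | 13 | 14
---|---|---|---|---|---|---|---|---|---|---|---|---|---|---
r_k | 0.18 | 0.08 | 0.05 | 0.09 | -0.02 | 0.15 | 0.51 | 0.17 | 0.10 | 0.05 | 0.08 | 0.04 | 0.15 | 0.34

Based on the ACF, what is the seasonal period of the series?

7

The largest autocorrelation is r_7 = 0.51, with a weaker echo at lag 14 (0.34); the remaining lags stay at or below 0.18.
The dominant spike at lag 7 indicates a seasonal period of 7.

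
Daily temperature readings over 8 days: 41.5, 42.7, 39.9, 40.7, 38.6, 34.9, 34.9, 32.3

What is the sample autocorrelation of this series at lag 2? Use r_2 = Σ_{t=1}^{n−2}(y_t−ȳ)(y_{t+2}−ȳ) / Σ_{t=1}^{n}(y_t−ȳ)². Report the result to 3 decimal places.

Mean ȳ = (41.5 + 42.7 + 39.9 + 40.7 + 38.6 + 34.9 + 34.9 + 32.3)/8 = 38.1875
Deviations from mean: 3.3125, 4.5125, 1.7125, 2.5125, 0.4125, -3.2875, -3.2875, -5.8875
Σ(y_t−ȳ)(y_{t+2}−ȳ) = (5.6727) + (11.3377) + (0.7064) + (-8.2598) + (-1.3561) + (19.3552) = 27.4559
Denominator Σ(y_t−ȳ)² = 97.0288
r_2 = 27.4559 / 97.0288 = 0.283

0.283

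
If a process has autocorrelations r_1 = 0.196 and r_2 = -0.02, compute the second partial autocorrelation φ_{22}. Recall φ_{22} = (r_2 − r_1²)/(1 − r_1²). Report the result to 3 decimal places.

φ_{22} = (r_2 − r_1²) / (1 − r_1²)
r_1² = (0.196)² = 0.038416
Numerator = -0.02 − 0.0384 = -0.0584; denominator = 1 − 0.0384 = 0.9616
φ_{22} = -0.0584 / 0.9616 = -0.061

-0.061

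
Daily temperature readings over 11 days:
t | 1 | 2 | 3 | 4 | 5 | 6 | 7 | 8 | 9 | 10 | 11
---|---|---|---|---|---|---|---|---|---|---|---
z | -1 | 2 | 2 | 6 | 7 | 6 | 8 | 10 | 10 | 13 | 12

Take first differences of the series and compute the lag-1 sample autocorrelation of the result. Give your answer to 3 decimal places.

-0.498

First differences Δz: 3, 0, 4, 1, -1, 2, 2, 0, 3, -1
Mean of differences = 1.3000
Numerator Σ(Δz_t−Δz̄)(Δz_{t+1}−Δz̄) = -13.9900
Denominator Σ(Δz_t−Δz̄)² = 28.1000
r_1(Δz) = -13.9900 / 28.1000 = -0.498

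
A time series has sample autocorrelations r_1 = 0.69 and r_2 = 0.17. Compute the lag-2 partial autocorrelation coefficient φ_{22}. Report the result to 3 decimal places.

-0.584

φ_{22} = (r_2 − r_1²) / (1 − r_1²)
r_1² = (0.69)² = 0.4761
Numerator = 0.17 − 0.4761 = -0.3061; denominator = 1 − 0.4761 = 0.5239
φ_{22} = -0.3061 / 0.5239 = -0.584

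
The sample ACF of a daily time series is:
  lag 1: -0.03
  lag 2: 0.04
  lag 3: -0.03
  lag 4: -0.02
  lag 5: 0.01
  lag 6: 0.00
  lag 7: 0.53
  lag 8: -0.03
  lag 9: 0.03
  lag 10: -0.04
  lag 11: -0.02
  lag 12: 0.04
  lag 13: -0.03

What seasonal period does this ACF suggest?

7

The largest autocorrelation is r_7 = 0.53; the remaining lags stay at or below 0.04.
The dominant spike at lag 7 indicates a seasonal period of 7.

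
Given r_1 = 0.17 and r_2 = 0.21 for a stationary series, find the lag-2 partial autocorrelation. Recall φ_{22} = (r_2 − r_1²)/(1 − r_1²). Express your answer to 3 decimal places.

0.186

φ_{22} = (r_2 − r_1²) / (1 − r_1²)
r_1² = (0.17)² = 0.0289
Numerator = 0.21 − 0.0289 = 0.1811; denominator = 1 − 0.0289 = 0.9711
φ_{22} = 0.1811 / 0.9711 = 0.186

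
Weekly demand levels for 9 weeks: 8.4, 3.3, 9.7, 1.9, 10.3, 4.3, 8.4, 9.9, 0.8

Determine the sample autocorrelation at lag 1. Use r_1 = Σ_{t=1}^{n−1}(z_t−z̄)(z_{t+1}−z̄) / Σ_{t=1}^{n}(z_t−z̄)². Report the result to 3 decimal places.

Mean z̄ = (8.4 + 3.3 + 9.7 + 1.9 + 10.3 + 4.3 + 8.4 + 9.9 + 0.8)/9 = 6.3333
Numerator Σ_{t=1}^{8}(z_t−z̄)(z_{t+1}−z̄) = -73.6244
Denominator Σ(z_t−z̄)² = 111.9400
r_1 = -73.6244 / 111.9400 = -0.658

-0.658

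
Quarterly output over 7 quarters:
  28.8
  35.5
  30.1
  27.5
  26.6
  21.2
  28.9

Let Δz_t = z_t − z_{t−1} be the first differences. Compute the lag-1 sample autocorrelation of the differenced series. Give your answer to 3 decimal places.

First differences Δz: 6.7, -5.4, -2.6, -0.9, -5.4, 7.7
Mean of differences = 0.0167
Numerator Σ(Δz_t−Δz̄)(Δz_{t+1}−Δz̄) = -56.2819
Denominator Σ(Δz_t−Δz̄)² = 170.0683
r_1(Δz) = -56.2819 / 170.0683 = -0.331

-0.331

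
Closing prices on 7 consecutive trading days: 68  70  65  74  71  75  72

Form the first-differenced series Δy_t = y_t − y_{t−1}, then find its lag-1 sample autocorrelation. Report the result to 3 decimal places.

-0.777

First differences Δy: 2, -5, 9, -3, 4, -3
Mean of differences = 0.6667
Numerator Σ(Δy_t−Δȳ)(Δy_{t+1}−Δȳ) = -109.7778
Denominator Σ(Δy_t−Δȳ)² = 141.3333
r_1(Δy) = -109.7778 / 141.3333 = -0.777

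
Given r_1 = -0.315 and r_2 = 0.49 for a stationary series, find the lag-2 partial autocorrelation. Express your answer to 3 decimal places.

φ_{22} = (r_2 − r_1²) / (1 − r_1²)
r_1² = (-0.315)² = 0.099225
Numerator = 0.49 − 0.0992 = 0.3908; denominator = 1 − 0.0992 = 0.9008
φ_{22} = 0.3908 / 0.9008 = 0.434

0.434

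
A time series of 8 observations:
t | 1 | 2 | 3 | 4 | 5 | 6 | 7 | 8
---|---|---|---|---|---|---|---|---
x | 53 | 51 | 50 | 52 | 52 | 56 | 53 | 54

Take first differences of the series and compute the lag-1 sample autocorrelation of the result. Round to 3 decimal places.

First differences Δx: -2, -1, 2, 0, 4, -3, 1
Mean of differences = 0.1429
Numerator Σ(Δx_t−Δx̄)(Δx_{t+1}−Δx̄) = -15.3061
Denominator Σ(Δx_t−Δx̄)² = 34.8571
r_1(Δx) = -15.3061 / 34.8571 = -0.439

-0.439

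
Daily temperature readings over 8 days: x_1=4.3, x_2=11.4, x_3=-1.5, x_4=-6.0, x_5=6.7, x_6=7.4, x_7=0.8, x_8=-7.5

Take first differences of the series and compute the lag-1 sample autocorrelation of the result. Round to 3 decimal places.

-0.107

First differences Δx: 7.1, -12.9, -4.5, 12.7, 0.7, -6.6, -8.3
Mean of differences = -1.6857
Numerator Σ(Δx_t−Δx̄)(Δx_{t+1}−Δx̄) = -52.3502
Denominator Σ(Δx_t−Δx̄)² = 491.4086
r_1(Δx) = -52.3502 / 491.4086 = -0.107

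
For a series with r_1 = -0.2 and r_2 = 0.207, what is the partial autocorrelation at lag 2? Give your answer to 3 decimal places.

φ_{22} = (r_2 − r_1²) / (1 − r_1²)
r_1² = (-0.2)² = 0.04
Numerator = 0.207 − 0.0400 = 0.1670; denominator = 1 − 0.0400 = 0.9600
φ_{22} = 0.1670 / 0.9600 = 0.174

0.174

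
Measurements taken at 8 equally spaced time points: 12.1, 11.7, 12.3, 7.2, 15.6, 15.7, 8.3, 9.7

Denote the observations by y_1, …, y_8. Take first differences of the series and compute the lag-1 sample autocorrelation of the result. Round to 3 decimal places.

First differences Δy: -0.4, 0.6, -5.1, 8.4, 0.1, -7.4, 1.4
Mean of differences = -0.3429
Numerator Σ(Δy_t−Δȳ)(Δy_{t+1}−Δȳ) = -57.6833
Denominator Σ(Δy_t−Δȳ)² = 152.9971
r_1(Δy) = -57.6833 / 152.9971 = -0.377

-0.377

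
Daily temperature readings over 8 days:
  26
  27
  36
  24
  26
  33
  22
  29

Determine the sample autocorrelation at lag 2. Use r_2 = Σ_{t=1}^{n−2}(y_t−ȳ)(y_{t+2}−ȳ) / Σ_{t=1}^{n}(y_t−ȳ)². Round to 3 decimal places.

Mean ȳ = (26 + 27 + 36 + 24 + 26 + 33 + 22 + 29)/8 = 27.8750
Deviations from mean: -1.8750, -0.8750, 8.1250, -3.8750, -1.8750, 5.1250, -5.8750, 1.1250
Numerator Σ_{t=1}^{6}(y_t−ȳ)(y_{t+2}−ȳ) = -30.1563
Denominator Σ(y_t−ȳ)² = 150.8750
r_2 = -30.1563 / 150.8750 = -0.200

-0.200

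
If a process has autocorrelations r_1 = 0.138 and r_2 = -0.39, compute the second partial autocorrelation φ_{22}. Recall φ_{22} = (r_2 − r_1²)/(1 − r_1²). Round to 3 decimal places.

φ_{22} = (r_2 − r_1²) / (1 − r_1²)
r_1² = (0.138)² = 0.019044
Numerator = -0.39 − 0.0190 = -0.4090; denominator = 1 − 0.0190 = 0.9810
φ_{22} = -0.4090 / 0.9810 = -0.417

-0.417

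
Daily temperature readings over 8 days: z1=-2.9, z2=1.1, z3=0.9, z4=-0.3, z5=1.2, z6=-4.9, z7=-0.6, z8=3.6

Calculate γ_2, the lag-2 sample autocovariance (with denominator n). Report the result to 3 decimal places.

-2.450

Mean z̄ = (-2.9 + 1.1 + 0.9 − 0.3 + 1.2 − 4.9 − 0.6 + 3.6)/8 = -0.2375
Deviations: -2.6625, 1.3375, 1.1375, -0.0625, 1.4375, -4.6625, -0.3625, 3.8375
Σ_{t=1}^{6}(z_t−z̄)(z_{t+2}−z̄) = -19.5991
γ_2 = -19.5991 / 8 = -2.450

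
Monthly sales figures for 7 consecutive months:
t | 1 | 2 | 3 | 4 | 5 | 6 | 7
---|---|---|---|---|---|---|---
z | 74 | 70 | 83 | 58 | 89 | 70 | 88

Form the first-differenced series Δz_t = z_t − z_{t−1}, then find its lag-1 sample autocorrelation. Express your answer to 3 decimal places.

-0.862

First differences Δz: -4, 13, -25, 31, -19, 18
Mean of differences = 2.3333
Numerator Σ(Δz_t−Δz̄)(Δz_{t+1}−Δz̄) = -2088.4444
Denominator Σ(Δz_t−Δz̄)² = 2423.3333
r_1(Δz) = -2088.4444 / 2423.3333 = -0.862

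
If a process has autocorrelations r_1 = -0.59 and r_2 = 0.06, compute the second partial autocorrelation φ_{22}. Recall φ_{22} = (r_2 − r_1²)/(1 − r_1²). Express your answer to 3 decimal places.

-0.442

φ_{22} = (r_2 − r_1²) / (1 − r_1²)
r_1² = (-0.59)² = 0.3481
Numerator = 0.06 − 0.3481 = -0.2881; denominator = 1 − 0.3481 = 0.6519
φ_{22} = -0.2881 / 0.6519 = -0.442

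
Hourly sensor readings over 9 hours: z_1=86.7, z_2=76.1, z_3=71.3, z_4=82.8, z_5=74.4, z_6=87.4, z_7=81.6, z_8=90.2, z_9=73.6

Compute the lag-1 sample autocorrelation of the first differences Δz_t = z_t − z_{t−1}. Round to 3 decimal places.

First differences Δz: -10.6, -4.8, 11.5, -8.4, 13.0, -5.8, 8.6, -16.6
Mean of differences = -1.6375
Numerator Σ(Δz_t−Δz̄)(Δz_{t+1}−Δz̄) = -457.7527
Denominator Σ(Δz_t−Δz̄)² = 868.9188
r_1(Δz) = -457.7527 / 868.9188 = -0.527

-0.527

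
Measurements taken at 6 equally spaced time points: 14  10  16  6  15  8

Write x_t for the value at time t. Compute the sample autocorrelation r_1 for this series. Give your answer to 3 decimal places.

-0.799

Mean x̄ = (14 + 10 + 16 + 6 + 15 + 8)/6 = 11.5000
Deviations from mean: 2.5000, -1.5000, 4.5000, -5.5000, 3.5000, -3.5000
Numerator Σ_{t=1}^{5}(x_t−x̄)(x_{t+1}−x̄) = -66.7500
Denominator Σ(x_t−x̄)² = 83.5000
r_1 = -66.7500 / 83.5000 = -0.799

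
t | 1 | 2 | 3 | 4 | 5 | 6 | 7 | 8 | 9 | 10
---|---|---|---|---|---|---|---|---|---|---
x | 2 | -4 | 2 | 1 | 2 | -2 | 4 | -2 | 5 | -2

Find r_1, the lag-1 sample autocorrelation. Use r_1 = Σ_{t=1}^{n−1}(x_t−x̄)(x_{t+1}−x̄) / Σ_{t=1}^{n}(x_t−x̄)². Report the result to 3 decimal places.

-0.714

Mean x̄ = (2 − 4 + 2 + 1 + 2 − 2 + 4 − 2 + 5 − 2)/10 = 0.6000
Numerator Σ_{t=1}^{9}(x_t−x̄)(x_{t+1}−x̄) = -55.9600
Denominator Σ(x_t−x̄)² = 78.4000
r_1 = -55.9600 / 78.4000 = -0.714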